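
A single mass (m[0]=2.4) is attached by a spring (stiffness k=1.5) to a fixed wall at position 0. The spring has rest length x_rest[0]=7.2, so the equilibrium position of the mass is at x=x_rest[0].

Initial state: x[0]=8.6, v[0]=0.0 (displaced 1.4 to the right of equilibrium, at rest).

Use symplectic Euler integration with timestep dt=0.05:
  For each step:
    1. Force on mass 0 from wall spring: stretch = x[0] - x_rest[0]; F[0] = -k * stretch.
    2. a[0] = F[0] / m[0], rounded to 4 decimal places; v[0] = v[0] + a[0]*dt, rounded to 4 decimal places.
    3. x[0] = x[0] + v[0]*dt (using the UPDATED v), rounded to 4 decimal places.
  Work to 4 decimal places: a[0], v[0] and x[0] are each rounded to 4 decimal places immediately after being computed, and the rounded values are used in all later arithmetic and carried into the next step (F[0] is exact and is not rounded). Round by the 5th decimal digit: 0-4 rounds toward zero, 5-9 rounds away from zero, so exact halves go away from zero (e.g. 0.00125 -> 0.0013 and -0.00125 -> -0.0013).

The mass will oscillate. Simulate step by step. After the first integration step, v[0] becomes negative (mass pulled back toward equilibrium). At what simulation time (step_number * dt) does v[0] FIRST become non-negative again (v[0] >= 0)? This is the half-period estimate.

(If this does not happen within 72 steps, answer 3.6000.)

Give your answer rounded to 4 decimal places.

Answer: 3.6000

Derivation:
Step 0: x=[8.6000] v=[0.0000]
Step 1: x=[8.5978] v=[-0.0438]
Step 2: x=[8.5934] v=[-0.0875]
Step 3: x=[8.5869] v=[-0.1310]
Step 4: x=[8.5782] v=[-0.1743]
Step 5: x=[8.5673] v=[-0.2174]
Step 6: x=[8.5543] v=[-0.2601]
Step 7: x=[8.5392] v=[-0.3024]
Step 8: x=[8.5220] v=[-0.3443]
Step 9: x=[8.5027] v=[-0.3856]
Step 10: x=[8.4814] v=[-0.4263]
Step 11: x=[8.4581] v=[-0.4663]
Step 12: x=[8.4328] v=[-0.5056]
Step 13: x=[8.4056] v=[-0.5441]
Step 14: x=[8.3765] v=[-0.5818]
Step 15: x=[8.3456] v=[-0.6186]
Step 16: x=[8.3129] v=[-0.6544]
Step 17: x=[8.2784] v=[-0.6892]
Step 18: x=[8.2423] v=[-0.7229]
Step 19: x=[8.2045] v=[-0.7555]
Step 20: x=[8.1652] v=[-0.7869]
Step 21: x=[8.1243] v=[-0.8171]
Step 22: x=[8.0820] v=[-0.8460]
Step 23: x=[8.0383] v=[-0.8736]
Step 24: x=[7.9933] v=[-0.8998]
Step 25: x=[7.9471] v=[-0.9246]
Step 26: x=[7.8997] v=[-0.9479]
Step 27: x=[7.8512] v=[-0.9698]
Step 28: x=[7.8017] v=[-0.9902]
Step 29: x=[7.7513] v=[-1.0090]
Step 30: x=[7.7000] v=[-1.0262]
Step 31: x=[7.6479] v=[-1.0418]
Step 32: x=[7.5951] v=[-1.0558]
Step 33: x=[7.5417] v=[-1.0681]
Step 34: x=[7.4878] v=[-1.0788]
Step 35: x=[7.4334] v=[-1.0878]
Step 36: x=[7.3786] v=[-1.0951]
Step 37: x=[7.3236] v=[-1.1007]
Step 38: x=[7.2684] v=[-1.1046]
Step 39: x=[7.2131] v=[-1.1067]
Step 40: x=[7.1577] v=[-1.1071]
Step 41: x=[7.1024] v=[-1.1058]
Step 42: x=[7.0473] v=[-1.1028]
Step 43: x=[6.9924] v=[-1.0980]
Step 44: x=[6.9378] v=[-1.0915]
Step 45: x=[6.8836] v=[-1.0833]
Step 46: x=[6.8299] v=[-1.0734]
Step 47: x=[6.7768] v=[-1.0618]
Step 48: x=[6.7244] v=[-1.0486]
Step 49: x=[6.6727] v=[-1.0337]
Step 50: x=[6.6218] v=[-1.0172]
Step 51: x=[6.5718] v=[-0.9991]
Step 52: x=[6.5228] v=[-0.9795]
Step 53: x=[6.4749] v=[-0.9583]
Step 54: x=[6.4281] v=[-0.9356]
Step 55: x=[6.3825] v=[-0.9115]
Step 56: x=[6.3382] v=[-0.8860]
Step 57: x=[6.2952] v=[-0.8591]
Step 58: x=[6.2537] v=[-0.8308]
Step 59: x=[6.2136] v=[-0.8012]
Step 60: x=[6.1751] v=[-0.7704]
Step 61: x=[6.1382] v=[-0.7384]
Step 62: x=[6.1029] v=[-0.7052]
Step 63: x=[6.0694] v=[-0.6709]
Step 64: x=[6.0376] v=[-0.6356]
Step 65: x=[6.0076] v=[-0.5993]
Step 66: x=[5.9795] v=[-0.5620]
Step 67: x=[5.9533] v=[-0.5239]
Step 68: x=[5.9291] v=[-0.4849]
Step 69: x=[5.9068] v=[-0.4452]
Step 70: x=[5.8866] v=[-0.4048]
Step 71: x=[5.8684] v=[-0.3638]
Step 72: x=[5.8523] v=[-0.3222]
v[0] did not become non-negative within 72 steps; using fallback time=3.6000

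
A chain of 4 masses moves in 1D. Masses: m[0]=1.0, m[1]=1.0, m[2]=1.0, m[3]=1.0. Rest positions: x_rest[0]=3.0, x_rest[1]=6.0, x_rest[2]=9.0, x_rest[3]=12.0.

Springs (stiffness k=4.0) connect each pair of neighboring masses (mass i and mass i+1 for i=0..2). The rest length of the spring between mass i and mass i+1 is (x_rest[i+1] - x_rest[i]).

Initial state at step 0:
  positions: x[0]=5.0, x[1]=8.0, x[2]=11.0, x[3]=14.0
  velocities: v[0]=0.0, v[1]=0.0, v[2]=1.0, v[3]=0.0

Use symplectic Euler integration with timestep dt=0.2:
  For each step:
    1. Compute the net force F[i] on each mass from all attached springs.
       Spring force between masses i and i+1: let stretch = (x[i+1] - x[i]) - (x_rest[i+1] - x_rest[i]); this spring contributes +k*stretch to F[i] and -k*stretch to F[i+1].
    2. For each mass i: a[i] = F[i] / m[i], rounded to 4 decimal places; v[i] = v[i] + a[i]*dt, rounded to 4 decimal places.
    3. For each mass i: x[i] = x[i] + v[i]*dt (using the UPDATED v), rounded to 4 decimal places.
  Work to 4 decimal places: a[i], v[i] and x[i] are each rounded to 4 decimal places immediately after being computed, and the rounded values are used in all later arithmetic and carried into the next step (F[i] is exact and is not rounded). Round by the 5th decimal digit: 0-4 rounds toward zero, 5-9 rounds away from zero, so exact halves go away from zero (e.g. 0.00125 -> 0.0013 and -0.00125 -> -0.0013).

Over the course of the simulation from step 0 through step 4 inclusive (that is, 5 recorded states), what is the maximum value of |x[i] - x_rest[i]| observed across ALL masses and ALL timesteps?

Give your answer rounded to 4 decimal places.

Answer: 2.3747

Derivation:
Step 0: x=[5.0000 8.0000 11.0000 14.0000] v=[0.0000 0.0000 1.0000 0.0000]
Step 1: x=[5.0000 8.0000 11.2000 14.0000] v=[0.0000 0.0000 1.0000 0.0000]
Step 2: x=[5.0000 8.0320 11.3360 14.0320] v=[0.0000 0.1600 0.6800 0.1600]
Step 3: x=[5.0051 8.1075 11.3747 14.1126] v=[0.0256 0.3776 0.1936 0.4032]
Step 4: x=[5.0266 8.2094 11.3287 14.2352] v=[0.1075 0.5094 -0.2298 0.6129]
Max displacement = 2.3747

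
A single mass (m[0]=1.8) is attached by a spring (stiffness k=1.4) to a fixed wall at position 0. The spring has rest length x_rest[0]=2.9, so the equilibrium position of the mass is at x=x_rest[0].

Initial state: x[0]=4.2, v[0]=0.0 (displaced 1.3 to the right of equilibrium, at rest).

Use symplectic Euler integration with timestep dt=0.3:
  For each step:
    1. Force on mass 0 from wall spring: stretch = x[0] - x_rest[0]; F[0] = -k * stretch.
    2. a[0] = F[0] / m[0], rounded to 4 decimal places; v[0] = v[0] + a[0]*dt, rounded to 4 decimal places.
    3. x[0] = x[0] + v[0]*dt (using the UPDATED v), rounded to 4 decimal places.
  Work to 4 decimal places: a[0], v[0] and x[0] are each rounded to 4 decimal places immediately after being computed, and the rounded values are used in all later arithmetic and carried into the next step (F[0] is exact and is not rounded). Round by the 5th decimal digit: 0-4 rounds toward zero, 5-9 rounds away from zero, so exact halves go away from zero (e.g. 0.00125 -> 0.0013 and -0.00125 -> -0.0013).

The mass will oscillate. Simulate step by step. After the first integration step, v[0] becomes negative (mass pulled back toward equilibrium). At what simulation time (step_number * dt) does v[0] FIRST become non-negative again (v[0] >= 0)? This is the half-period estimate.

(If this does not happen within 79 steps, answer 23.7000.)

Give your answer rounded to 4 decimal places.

Step 0: x=[4.2000] v=[0.0000]
Step 1: x=[4.1090] v=[-0.3033]
Step 2: x=[3.9334] v=[-0.5854]
Step 3: x=[3.6855] v=[-0.8265]
Step 4: x=[3.3826] v=[-1.0098]
Step 5: x=[3.0459] v=[-1.1224]
Step 6: x=[2.6990] v=[-1.1565]
Step 7: x=[2.3661] v=[-1.1096]
Step 8: x=[2.0706] v=[-0.9850]
Step 9: x=[1.8332] v=[-0.7915]
Step 10: x=[1.6704] v=[-0.5426]
Step 11: x=[1.5937] v=[-0.2557]
Step 12: x=[1.6084] v=[0.0491]
First v>=0 after going negative at step 12, time=3.6000

Answer: 3.6000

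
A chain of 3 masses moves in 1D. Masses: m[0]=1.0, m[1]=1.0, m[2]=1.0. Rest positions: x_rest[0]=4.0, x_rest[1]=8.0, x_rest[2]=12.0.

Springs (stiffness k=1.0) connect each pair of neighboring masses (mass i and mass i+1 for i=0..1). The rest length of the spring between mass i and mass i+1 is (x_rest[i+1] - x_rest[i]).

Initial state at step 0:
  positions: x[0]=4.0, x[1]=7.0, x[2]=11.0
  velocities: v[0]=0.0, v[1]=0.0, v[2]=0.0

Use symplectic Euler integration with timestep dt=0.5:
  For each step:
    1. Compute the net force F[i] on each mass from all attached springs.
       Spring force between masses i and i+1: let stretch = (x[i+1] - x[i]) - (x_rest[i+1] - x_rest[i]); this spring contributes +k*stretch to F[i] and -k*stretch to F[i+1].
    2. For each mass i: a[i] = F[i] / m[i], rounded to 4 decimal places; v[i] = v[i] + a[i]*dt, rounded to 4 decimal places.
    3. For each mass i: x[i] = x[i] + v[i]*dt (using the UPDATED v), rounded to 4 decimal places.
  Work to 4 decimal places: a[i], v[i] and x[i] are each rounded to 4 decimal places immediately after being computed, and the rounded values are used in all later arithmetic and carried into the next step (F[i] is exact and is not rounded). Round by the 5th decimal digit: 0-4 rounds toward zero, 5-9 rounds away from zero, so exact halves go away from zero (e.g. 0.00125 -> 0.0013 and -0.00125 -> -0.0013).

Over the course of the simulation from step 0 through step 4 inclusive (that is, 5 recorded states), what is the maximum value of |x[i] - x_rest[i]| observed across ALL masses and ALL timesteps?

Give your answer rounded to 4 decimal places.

Step 0: x=[4.0000 7.0000 11.0000] v=[0.0000 0.0000 0.0000]
Step 1: x=[3.7500 7.2500 11.0000] v=[-0.5000 0.5000 0.0000]
Step 2: x=[3.3750 7.5625 11.0625] v=[-0.7500 0.6250 0.1250]
Step 3: x=[3.0469 7.7032 11.2500] v=[-0.6563 0.2813 0.3750]
Step 4: x=[2.8828 7.5665 11.5508] v=[-0.3282 -0.2735 0.6016]
Max displacement = 1.1172

Answer: 1.1172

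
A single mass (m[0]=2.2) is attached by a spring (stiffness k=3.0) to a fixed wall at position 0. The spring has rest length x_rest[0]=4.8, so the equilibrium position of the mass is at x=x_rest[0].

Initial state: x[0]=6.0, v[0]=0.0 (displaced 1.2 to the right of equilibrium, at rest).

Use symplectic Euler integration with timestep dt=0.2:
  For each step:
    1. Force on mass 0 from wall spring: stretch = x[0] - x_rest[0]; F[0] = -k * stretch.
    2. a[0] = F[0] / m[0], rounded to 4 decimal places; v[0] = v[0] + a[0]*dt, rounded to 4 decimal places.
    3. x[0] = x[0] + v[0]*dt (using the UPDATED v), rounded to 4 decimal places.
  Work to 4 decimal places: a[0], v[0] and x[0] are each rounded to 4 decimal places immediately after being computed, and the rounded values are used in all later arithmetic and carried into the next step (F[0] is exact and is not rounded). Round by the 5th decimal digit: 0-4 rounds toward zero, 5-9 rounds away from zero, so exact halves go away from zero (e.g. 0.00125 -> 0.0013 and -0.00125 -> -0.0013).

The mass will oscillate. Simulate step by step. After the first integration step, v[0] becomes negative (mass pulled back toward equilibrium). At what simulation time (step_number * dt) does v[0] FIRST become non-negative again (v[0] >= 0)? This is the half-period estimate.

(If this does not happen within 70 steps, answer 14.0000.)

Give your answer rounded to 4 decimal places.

Answer: 2.8000

Derivation:
Step 0: x=[6.0000] v=[0.0000]
Step 1: x=[5.9345] v=[-0.3273]
Step 2: x=[5.8072] v=[-0.6367]
Step 3: x=[5.6249] v=[-0.9114]
Step 4: x=[5.3976] v=[-1.1364]
Step 5: x=[5.1377] v=[-1.2994]
Step 6: x=[4.8594] v=[-1.3915]
Step 7: x=[4.5779] v=[-1.4077]
Step 8: x=[4.3085] v=[-1.3471]
Step 9: x=[4.0659] v=[-1.2131]
Step 10: x=[3.8633] v=[-1.0129]
Step 11: x=[3.7118] v=[-0.7574]
Step 12: x=[3.6197] v=[-0.4606]
Step 13: x=[3.5920] v=[-0.1387]
Step 14: x=[3.6302] v=[0.1908]
First v>=0 after going negative at step 14, time=2.8000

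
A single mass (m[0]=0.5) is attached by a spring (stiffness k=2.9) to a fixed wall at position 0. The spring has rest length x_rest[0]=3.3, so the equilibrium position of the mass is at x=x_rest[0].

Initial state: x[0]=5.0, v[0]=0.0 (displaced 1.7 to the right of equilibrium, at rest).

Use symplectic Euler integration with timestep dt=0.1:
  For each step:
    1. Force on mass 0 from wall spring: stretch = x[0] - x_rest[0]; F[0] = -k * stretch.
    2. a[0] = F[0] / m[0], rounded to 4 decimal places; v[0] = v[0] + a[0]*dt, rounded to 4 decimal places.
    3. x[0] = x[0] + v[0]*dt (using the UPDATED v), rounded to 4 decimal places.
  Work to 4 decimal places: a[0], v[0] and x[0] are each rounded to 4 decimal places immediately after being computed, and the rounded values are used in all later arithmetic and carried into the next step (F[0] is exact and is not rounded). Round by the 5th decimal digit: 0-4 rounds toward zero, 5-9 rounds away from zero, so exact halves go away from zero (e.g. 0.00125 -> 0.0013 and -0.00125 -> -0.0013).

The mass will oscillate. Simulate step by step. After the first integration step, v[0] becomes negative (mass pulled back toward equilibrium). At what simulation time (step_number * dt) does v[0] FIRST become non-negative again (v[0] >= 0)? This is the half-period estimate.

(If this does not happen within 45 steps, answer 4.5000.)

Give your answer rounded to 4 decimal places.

Answer: 1.4000

Derivation:
Step 0: x=[5.0000] v=[0.0000]
Step 1: x=[4.9014] v=[-0.9860]
Step 2: x=[4.7099] v=[-1.9148]
Step 3: x=[4.4367] v=[-2.7325]
Step 4: x=[4.0975] v=[-3.3918]
Step 5: x=[3.7121] v=[-3.8544]
Step 6: x=[3.3028] v=[-4.0934]
Step 7: x=[2.8933] v=[-4.0950]
Step 8: x=[2.5074] v=[-3.8591]
Step 9: x=[2.1675] v=[-3.3994]
Step 10: x=[1.8932] v=[-2.7426]
Step 11: x=[1.7005] v=[-1.9267]
Step 12: x=[1.6006] v=[-0.9990]
Step 13: x=[1.5993] v=[-0.0134]
Step 14: x=[1.6966] v=[0.9730]
First v>=0 after going negative at step 14, time=1.4000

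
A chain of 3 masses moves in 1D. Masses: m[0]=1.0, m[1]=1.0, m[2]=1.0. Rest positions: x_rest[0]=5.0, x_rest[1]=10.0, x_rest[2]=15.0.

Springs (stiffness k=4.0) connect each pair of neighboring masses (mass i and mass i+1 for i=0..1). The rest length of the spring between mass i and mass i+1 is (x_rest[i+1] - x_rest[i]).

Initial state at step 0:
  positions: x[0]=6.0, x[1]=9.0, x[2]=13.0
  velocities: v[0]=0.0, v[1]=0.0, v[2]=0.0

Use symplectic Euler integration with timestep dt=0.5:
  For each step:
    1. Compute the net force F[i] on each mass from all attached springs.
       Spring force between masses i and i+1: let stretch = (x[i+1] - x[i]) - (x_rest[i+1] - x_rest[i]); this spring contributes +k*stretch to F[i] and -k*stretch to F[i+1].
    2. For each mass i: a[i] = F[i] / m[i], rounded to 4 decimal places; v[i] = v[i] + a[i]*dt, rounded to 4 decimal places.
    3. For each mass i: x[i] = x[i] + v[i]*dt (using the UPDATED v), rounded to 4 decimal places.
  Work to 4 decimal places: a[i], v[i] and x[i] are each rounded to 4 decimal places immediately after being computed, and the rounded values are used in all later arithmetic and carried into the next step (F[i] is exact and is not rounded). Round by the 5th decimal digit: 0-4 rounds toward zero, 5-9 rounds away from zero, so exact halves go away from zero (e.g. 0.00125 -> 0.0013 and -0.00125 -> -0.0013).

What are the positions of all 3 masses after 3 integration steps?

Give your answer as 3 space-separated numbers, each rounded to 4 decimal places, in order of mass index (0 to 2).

Step 0: x=[6.0000 9.0000 13.0000] v=[0.0000 0.0000 0.0000]
Step 1: x=[4.0000 10.0000 14.0000] v=[-4.0000 2.0000 2.0000]
Step 2: x=[3.0000 9.0000 16.0000] v=[-2.0000 -2.0000 4.0000]
Step 3: x=[3.0000 9.0000 16.0000] v=[0.0000 0.0000 0.0000]

Answer: 3.0000 9.0000 16.0000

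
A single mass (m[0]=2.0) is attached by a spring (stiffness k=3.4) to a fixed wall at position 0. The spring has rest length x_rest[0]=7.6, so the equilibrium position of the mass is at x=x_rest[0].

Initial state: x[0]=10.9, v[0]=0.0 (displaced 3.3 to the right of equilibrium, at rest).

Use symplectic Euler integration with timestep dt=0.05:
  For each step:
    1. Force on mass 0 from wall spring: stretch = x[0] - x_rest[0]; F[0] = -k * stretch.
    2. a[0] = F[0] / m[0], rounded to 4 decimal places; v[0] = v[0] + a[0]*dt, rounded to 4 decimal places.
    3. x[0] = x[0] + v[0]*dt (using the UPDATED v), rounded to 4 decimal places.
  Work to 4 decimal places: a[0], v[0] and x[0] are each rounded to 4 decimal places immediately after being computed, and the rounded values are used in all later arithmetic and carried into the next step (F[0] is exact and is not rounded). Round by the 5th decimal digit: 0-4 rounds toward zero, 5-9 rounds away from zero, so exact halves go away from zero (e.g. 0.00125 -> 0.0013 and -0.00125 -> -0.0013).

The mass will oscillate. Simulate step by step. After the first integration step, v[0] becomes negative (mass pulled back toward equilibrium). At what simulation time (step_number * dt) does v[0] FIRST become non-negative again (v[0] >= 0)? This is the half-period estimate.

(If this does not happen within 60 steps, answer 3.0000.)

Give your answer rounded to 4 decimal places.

Answer: 2.4500

Derivation:
Step 0: x=[10.9000] v=[0.0000]
Step 1: x=[10.8860] v=[-0.2805]
Step 2: x=[10.8580] v=[-0.5598]
Step 3: x=[10.8162] v=[-0.8367]
Step 4: x=[10.7607] v=[-1.1101]
Step 5: x=[10.6918] v=[-1.3788]
Step 6: x=[10.6097] v=[-1.6416]
Step 7: x=[10.5148] v=[-1.8974]
Step 8: x=[10.4075] v=[-2.1452]
Step 9: x=[10.2883] v=[-2.3838]
Step 10: x=[10.1577] v=[-2.6123]
Step 11: x=[10.0162] v=[-2.8297]
Step 12: x=[9.8644] v=[-3.0351]
Step 13: x=[9.7030] v=[-3.2276]
Step 14: x=[9.5327] v=[-3.4064]
Step 15: x=[9.3542] v=[-3.5707]
Step 16: x=[9.1682] v=[-3.7198]
Step 17: x=[8.9755] v=[-3.8531]
Step 18: x=[8.7770] v=[-3.9700]
Step 19: x=[8.5735] v=[-4.0700]
Step 20: x=[8.3659] v=[-4.1528]
Step 21: x=[8.1550] v=[-4.2179]
Step 22: x=[7.9417] v=[-4.2651]
Step 23: x=[7.7270] v=[-4.2941]
Step 24: x=[7.5118] v=[-4.3049]
Step 25: x=[7.2969] v=[-4.2974]
Step 26: x=[7.0833] v=[-4.2716]
Step 27: x=[6.8719] v=[-4.2277]
Step 28: x=[6.6636] v=[-4.1658]
Step 29: x=[6.4593] v=[-4.0862]
Step 30: x=[6.2598] v=[-3.9892]
Step 31: x=[6.0660] v=[-3.8753]
Step 32: x=[5.8788] v=[-3.7449]
Step 33: x=[5.6989] v=[-3.5986]
Step 34: x=[5.5271] v=[-3.4370]
Step 35: x=[5.3641] v=[-3.2608]
Step 36: x=[5.2106] v=[-3.0708]
Step 37: x=[5.0672] v=[-2.8677]
Step 38: x=[4.9346] v=[-2.6524]
Step 39: x=[4.8133] v=[-2.4258]
Step 40: x=[4.7039] v=[-2.1889]
Step 41: x=[4.6068] v=[-1.9427]
Step 42: x=[4.5224] v=[-1.6883]
Step 43: x=[4.4511] v=[-1.4267]
Step 44: x=[4.3932] v=[-1.1590]
Step 45: x=[4.3489] v=[-0.8864]
Step 46: x=[4.3184] v=[-0.6101]
Step 47: x=[4.3018] v=[-0.3312]
Step 48: x=[4.2993] v=[-0.0509]
Step 49: x=[4.3108] v=[0.2297]
First v>=0 after going negative at step 49, time=2.4500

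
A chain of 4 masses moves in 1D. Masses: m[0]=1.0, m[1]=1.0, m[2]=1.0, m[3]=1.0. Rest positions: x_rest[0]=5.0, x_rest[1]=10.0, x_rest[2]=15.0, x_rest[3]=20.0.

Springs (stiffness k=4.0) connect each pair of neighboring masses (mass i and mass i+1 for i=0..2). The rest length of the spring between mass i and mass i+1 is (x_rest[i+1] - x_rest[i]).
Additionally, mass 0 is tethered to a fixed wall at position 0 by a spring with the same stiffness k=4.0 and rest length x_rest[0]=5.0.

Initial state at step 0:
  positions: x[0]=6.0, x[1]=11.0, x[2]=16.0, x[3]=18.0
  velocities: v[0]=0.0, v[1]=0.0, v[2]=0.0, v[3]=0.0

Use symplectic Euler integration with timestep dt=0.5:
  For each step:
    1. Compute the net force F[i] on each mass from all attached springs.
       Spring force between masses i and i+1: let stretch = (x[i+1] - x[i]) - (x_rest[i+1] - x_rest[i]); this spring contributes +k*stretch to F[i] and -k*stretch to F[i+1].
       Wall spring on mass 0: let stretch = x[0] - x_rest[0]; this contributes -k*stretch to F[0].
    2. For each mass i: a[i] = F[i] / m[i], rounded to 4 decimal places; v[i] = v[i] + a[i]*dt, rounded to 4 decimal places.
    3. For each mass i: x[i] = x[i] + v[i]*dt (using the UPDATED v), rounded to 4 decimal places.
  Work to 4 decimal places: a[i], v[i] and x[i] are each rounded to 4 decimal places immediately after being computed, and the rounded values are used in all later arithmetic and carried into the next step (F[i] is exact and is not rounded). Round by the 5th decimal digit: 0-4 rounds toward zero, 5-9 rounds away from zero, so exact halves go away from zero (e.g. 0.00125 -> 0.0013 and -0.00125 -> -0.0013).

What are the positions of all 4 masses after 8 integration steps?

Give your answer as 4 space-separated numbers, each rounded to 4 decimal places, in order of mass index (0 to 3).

Answer: 4.0000 9.0000 14.0000 22.0000

Derivation:
Step 0: x=[6.0000 11.0000 16.0000 18.0000] v=[0.0000 0.0000 0.0000 0.0000]
Step 1: x=[5.0000 11.0000 13.0000 21.0000] v=[-2.0000 0.0000 -6.0000 6.0000]
Step 2: x=[5.0000 7.0000 16.0000 21.0000] v=[0.0000 -8.0000 6.0000 0.0000]
Step 3: x=[2.0000 10.0000 15.0000 21.0000] v=[-6.0000 6.0000 -2.0000 0.0000]
Step 4: x=[5.0000 10.0000 15.0000 20.0000] v=[6.0000 0.0000 0.0000 -2.0000]
Step 5: x=[8.0000 10.0000 15.0000 19.0000] v=[6.0000 0.0000 0.0000 -2.0000]
Step 6: x=[5.0000 13.0000 14.0000 19.0000] v=[-6.0000 6.0000 -2.0000 0.0000]
Step 7: x=[5.0000 9.0000 17.0000 19.0000] v=[0.0000 -8.0000 6.0000 0.0000]
Step 8: x=[4.0000 9.0000 14.0000 22.0000] v=[-2.0000 0.0000 -6.0000 6.0000]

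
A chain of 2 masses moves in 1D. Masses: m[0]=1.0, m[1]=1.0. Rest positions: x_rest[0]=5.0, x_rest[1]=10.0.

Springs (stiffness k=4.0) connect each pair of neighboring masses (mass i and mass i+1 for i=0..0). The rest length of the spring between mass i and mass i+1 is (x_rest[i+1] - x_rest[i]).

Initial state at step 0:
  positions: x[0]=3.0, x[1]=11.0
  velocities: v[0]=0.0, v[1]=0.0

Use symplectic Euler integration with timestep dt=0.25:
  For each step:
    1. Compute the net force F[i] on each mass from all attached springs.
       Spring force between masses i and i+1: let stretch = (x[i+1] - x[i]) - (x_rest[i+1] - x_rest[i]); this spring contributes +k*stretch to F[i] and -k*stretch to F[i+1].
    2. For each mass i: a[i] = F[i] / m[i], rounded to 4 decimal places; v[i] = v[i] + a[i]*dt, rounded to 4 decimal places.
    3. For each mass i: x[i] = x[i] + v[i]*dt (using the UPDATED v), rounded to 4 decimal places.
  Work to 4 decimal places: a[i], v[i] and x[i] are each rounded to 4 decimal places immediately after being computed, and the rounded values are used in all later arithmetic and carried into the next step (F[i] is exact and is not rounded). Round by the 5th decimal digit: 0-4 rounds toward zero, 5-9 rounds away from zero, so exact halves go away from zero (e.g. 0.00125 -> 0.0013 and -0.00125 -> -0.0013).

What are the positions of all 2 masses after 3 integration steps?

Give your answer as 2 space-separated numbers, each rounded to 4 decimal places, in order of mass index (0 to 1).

Step 0: x=[3.0000 11.0000] v=[0.0000 0.0000]
Step 1: x=[3.7500 10.2500] v=[3.0000 -3.0000]
Step 2: x=[4.8750 9.1250] v=[4.5000 -4.5000]
Step 3: x=[5.8125 8.1875] v=[3.7500 -3.7500]

Answer: 5.8125 8.1875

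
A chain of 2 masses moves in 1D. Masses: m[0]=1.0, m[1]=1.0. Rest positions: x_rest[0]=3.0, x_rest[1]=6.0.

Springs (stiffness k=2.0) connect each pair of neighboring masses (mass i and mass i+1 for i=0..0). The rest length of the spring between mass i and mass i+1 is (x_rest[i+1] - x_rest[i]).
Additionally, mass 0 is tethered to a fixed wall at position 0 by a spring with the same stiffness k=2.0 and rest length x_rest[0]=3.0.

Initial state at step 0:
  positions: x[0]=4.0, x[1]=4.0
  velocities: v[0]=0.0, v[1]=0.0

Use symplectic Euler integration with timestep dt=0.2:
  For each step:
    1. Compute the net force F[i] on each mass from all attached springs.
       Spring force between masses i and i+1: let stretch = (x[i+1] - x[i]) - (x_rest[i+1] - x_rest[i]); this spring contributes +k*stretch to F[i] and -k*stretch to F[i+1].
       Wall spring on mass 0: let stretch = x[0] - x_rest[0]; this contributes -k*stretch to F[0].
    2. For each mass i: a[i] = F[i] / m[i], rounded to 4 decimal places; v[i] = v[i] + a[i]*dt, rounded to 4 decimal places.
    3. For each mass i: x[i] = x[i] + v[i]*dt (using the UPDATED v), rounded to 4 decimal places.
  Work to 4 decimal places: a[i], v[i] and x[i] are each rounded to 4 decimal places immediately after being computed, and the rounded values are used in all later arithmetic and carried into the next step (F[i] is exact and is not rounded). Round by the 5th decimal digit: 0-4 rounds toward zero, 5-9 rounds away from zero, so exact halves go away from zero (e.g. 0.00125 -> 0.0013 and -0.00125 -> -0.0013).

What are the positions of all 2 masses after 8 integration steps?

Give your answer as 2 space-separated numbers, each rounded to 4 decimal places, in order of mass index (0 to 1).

Answer: 1.7707 6.6447

Derivation:
Step 0: x=[4.0000 4.0000] v=[0.0000 0.0000]
Step 1: x=[3.6800 4.2400] v=[-1.6000 1.2000]
Step 2: x=[3.1104 4.6752] v=[-2.8480 2.1760]
Step 3: x=[2.4172 5.2252] v=[-3.4662 2.7501]
Step 4: x=[1.7552 5.7906] v=[-3.3099 2.8269]
Step 5: x=[1.2756 6.2731] v=[-2.3978 2.4127]
Step 6: x=[1.0938 6.5958] v=[-0.9090 1.6137]
Step 7: x=[1.2647 6.7184] v=[0.8543 0.6129]
Step 8: x=[1.7707 6.6447] v=[2.5299 -0.3686]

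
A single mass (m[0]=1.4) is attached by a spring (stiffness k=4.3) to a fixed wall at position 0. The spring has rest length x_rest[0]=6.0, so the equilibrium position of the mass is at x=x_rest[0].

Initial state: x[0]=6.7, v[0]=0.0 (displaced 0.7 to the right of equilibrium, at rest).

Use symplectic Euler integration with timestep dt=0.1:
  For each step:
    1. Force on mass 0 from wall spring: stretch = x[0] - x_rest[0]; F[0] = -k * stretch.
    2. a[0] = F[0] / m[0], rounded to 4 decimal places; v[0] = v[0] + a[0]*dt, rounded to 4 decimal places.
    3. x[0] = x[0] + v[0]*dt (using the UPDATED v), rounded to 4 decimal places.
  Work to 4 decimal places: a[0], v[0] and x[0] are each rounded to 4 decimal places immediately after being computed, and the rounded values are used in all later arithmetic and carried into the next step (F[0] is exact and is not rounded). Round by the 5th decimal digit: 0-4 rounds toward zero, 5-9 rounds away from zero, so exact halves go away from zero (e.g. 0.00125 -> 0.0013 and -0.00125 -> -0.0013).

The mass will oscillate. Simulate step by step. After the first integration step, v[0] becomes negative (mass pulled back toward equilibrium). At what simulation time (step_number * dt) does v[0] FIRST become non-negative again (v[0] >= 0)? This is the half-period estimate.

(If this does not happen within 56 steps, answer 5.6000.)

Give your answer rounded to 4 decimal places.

Answer: 1.8000

Derivation:
Step 0: x=[6.7000] v=[0.0000]
Step 1: x=[6.6785] v=[-0.2150]
Step 2: x=[6.6362] v=[-0.4234]
Step 3: x=[6.5743] v=[-0.6188]
Step 4: x=[6.4948] v=[-0.7952]
Step 5: x=[6.4001] v=[-0.9472]
Step 6: x=[6.2931] v=[-1.0701]
Step 7: x=[6.1771] v=[-1.1601]
Step 8: x=[6.0557] v=[-1.2145]
Step 9: x=[5.9325] v=[-1.2316]
Step 10: x=[5.8114] v=[-1.2109]
Step 11: x=[5.6961] v=[-1.1530]
Step 12: x=[5.5901] v=[-1.0597]
Step 13: x=[5.4967] v=[-0.9338]
Step 14: x=[5.4188] v=[-0.7792]
Step 15: x=[5.3587] v=[-0.6007]
Step 16: x=[5.3183] v=[-0.4037]
Step 17: x=[5.2989] v=[-0.1943]
Step 18: x=[5.3010] v=[0.0210]
First v>=0 after going negative at step 18, time=1.8000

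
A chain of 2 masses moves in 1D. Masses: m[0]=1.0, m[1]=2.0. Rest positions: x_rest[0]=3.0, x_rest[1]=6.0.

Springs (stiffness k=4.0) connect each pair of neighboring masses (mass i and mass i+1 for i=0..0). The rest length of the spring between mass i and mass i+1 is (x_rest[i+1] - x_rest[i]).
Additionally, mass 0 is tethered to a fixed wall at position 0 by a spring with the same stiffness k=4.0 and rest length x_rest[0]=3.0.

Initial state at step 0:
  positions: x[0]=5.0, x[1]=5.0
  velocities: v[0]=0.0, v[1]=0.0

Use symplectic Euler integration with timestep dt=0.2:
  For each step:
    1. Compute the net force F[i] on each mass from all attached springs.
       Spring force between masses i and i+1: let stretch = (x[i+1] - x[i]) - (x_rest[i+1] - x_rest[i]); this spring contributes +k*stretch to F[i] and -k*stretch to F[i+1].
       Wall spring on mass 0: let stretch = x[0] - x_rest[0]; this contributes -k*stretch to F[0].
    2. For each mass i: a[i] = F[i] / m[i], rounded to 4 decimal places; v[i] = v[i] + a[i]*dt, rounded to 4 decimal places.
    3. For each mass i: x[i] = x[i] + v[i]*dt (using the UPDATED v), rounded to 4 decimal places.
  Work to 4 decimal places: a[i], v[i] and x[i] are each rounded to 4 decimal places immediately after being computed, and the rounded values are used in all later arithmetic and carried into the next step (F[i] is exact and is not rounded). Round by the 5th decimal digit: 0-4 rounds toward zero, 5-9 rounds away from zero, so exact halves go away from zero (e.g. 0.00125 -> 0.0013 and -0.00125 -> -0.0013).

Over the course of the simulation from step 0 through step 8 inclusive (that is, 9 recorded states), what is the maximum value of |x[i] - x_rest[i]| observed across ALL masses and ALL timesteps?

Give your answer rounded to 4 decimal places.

Answer: 2.3677

Derivation:
Step 0: x=[5.0000 5.0000] v=[0.0000 0.0000]
Step 1: x=[4.2000 5.2400] v=[-4.0000 1.2000]
Step 2: x=[2.8944 5.6368] v=[-6.5280 1.9840]
Step 3: x=[1.5645 6.0542] v=[-6.6496 2.0870]
Step 4: x=[0.7026 6.3524] v=[-4.3094 1.4911]
Step 5: x=[0.6323 6.4386] v=[-0.3516 0.4312]
Step 6: x=[1.3898 6.3003] v=[3.7876 -0.6913]
Step 7: x=[2.7106 6.0092] v=[6.6042 -1.4555]
Step 8: x=[4.1255 5.6942] v=[7.0746 -1.5749]
Max displacement = 2.3677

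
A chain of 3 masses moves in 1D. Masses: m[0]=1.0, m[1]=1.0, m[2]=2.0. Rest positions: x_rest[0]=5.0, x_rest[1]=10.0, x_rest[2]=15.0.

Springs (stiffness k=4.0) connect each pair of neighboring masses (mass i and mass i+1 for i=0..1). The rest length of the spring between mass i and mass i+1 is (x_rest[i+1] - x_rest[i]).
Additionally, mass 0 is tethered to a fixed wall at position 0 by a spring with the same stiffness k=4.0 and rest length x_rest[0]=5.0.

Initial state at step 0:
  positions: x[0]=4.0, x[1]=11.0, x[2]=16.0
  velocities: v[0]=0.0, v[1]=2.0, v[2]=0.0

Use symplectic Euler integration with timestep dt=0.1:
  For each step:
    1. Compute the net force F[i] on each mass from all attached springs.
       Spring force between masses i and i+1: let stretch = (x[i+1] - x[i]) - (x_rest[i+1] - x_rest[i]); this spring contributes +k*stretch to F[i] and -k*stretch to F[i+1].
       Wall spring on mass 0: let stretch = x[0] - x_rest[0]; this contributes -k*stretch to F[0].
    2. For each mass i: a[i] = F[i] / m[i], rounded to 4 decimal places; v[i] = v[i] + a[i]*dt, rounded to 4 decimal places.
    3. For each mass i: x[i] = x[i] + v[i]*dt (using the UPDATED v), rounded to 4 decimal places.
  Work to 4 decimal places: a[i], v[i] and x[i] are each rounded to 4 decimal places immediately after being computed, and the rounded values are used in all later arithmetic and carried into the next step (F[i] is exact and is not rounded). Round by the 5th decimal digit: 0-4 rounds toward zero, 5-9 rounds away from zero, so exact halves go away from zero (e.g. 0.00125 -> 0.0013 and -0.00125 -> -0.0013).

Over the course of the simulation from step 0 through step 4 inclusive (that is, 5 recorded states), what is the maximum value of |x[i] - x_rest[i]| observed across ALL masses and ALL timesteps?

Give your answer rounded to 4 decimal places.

Step 0: x=[4.0000 11.0000 16.0000] v=[0.0000 2.0000 0.0000]
Step 1: x=[4.1200 11.1200 16.0000] v=[1.2000 1.2000 0.0000]
Step 2: x=[4.3552 11.1552 16.0024] v=[2.3520 0.3520 0.0240]
Step 3: x=[4.6882 11.1123 16.0079] v=[3.3299 -0.4291 0.0546]
Step 4: x=[5.0906 11.0083 16.0155] v=[4.0243 -1.0405 0.0755]
Max displacement = 1.1552

Answer: 1.1552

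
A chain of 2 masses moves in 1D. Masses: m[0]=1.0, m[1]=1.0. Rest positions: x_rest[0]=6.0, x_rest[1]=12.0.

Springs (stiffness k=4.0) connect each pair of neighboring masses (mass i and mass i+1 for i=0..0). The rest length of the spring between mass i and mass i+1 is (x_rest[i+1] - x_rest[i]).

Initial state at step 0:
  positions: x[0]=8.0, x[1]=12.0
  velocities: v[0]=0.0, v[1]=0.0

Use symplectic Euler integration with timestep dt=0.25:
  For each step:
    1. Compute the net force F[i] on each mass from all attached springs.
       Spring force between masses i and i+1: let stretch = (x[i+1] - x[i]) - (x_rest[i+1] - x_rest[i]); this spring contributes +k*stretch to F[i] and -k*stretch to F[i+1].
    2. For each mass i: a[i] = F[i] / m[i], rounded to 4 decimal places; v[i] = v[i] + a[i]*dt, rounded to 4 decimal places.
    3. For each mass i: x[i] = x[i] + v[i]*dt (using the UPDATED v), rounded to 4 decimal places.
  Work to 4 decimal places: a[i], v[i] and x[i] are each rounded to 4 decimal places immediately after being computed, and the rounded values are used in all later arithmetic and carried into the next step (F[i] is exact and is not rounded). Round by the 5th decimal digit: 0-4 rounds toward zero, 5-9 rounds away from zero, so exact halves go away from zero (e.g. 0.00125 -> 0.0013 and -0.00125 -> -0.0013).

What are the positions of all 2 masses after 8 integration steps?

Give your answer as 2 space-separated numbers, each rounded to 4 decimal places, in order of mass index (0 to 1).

Step 0: x=[8.0000 12.0000] v=[0.0000 0.0000]
Step 1: x=[7.5000 12.5000] v=[-2.0000 2.0000]
Step 2: x=[6.7500 13.2500] v=[-3.0000 3.0000]
Step 3: x=[6.1250 13.8750] v=[-2.5000 2.5000]
Step 4: x=[5.9375 14.0625] v=[-0.7500 0.7500]
Step 5: x=[6.2813 13.7188] v=[1.3750 -1.3750]
Step 6: x=[6.9844 13.0157] v=[2.8125 -2.8125]
Step 7: x=[7.6954 12.3048] v=[2.8438 -2.8438]
Step 8: x=[8.0587 11.9415] v=[1.4532 -1.4532]

Answer: 8.0587 11.9415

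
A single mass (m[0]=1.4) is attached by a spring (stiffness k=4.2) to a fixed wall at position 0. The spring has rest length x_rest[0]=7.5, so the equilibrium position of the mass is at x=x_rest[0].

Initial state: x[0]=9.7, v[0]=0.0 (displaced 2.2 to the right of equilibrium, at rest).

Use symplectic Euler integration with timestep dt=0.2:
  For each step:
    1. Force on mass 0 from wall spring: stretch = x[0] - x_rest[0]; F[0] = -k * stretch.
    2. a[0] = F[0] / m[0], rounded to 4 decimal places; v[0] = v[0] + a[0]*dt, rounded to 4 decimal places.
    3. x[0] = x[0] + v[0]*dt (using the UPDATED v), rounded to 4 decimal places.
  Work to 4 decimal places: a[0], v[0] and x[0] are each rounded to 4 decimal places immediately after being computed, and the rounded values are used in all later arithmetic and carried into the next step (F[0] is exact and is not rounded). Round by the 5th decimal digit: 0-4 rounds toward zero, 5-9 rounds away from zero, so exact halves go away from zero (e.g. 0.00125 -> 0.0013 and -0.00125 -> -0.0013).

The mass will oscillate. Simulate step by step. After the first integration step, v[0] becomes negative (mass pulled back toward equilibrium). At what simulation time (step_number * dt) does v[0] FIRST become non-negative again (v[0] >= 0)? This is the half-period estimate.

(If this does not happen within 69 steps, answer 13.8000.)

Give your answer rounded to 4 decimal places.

Step 0: x=[9.7000] v=[0.0000]
Step 1: x=[9.4360] v=[-1.3200]
Step 2: x=[8.9397] v=[-2.4816]
Step 3: x=[8.2706] v=[-3.3454]
Step 4: x=[7.5090] v=[-3.8078]
Step 5: x=[6.7464] v=[-3.8132]
Step 6: x=[6.0742] v=[-3.3610]
Step 7: x=[5.5731] v=[-2.5055]
Step 8: x=[5.3032] v=[-1.3494]
Step 9: x=[5.2969] v=[-0.0313]
Step 10: x=[5.5550] v=[1.2906]
First v>=0 after going negative at step 10, time=2.0000

Answer: 2.0000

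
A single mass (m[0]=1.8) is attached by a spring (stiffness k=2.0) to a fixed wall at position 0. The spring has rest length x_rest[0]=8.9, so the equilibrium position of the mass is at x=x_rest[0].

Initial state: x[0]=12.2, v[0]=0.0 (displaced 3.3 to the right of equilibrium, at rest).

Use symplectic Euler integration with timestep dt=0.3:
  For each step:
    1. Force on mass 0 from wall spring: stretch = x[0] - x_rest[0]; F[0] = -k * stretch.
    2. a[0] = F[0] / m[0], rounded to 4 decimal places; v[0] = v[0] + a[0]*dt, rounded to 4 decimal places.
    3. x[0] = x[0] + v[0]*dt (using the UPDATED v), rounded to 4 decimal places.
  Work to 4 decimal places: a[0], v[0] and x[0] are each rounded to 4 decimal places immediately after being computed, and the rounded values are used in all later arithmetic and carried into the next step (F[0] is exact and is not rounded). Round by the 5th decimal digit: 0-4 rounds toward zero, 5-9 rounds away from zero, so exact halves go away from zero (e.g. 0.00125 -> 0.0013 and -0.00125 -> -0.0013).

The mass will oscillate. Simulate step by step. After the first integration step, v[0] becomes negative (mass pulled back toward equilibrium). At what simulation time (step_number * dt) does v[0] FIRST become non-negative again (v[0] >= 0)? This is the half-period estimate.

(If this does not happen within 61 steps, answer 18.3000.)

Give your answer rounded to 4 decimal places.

Step 0: x=[12.2000] v=[0.0000]
Step 1: x=[11.8700] v=[-1.1000]
Step 2: x=[11.2430] v=[-2.0900]
Step 3: x=[10.3817] v=[-2.8710]
Step 4: x=[9.3722] v=[-3.3649]
Step 5: x=[8.3155] v=[-3.5223]
Step 6: x=[7.3173] v=[-3.3275]
Step 7: x=[6.4773] v=[-2.7999]
Step 8: x=[5.8796] v=[-1.9923]
Step 9: x=[5.5840] v=[-0.9855]
Step 10: x=[5.6199] v=[0.1198]
First v>=0 after going negative at step 10, time=3.0000

Answer: 3.0000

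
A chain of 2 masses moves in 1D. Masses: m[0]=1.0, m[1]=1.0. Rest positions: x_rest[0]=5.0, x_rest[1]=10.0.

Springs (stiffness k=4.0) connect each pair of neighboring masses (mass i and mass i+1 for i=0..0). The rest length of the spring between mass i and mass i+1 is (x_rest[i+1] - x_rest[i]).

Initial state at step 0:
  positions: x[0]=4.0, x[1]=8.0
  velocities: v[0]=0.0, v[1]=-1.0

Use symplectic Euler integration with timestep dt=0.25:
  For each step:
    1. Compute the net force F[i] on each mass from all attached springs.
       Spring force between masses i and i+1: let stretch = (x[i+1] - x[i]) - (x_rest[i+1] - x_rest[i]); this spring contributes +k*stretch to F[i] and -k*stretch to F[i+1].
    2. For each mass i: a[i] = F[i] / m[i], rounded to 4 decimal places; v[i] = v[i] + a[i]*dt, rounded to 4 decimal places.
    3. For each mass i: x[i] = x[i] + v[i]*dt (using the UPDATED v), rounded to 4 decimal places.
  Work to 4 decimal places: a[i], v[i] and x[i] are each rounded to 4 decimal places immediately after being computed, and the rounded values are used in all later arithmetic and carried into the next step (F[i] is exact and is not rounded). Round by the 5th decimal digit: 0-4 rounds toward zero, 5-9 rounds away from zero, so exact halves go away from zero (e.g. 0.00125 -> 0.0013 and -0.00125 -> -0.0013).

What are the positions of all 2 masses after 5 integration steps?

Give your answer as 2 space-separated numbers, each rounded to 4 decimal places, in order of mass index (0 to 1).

Step 0: x=[4.0000 8.0000] v=[0.0000 -1.0000]
Step 1: x=[3.7500 8.0000] v=[-1.0000 0.0000]
Step 2: x=[3.3125 8.1875] v=[-1.7500 0.7500]
Step 3: x=[2.8438 8.4063] v=[-1.8750 0.8750]
Step 4: x=[2.5157 8.4844] v=[-1.3125 0.3125]
Step 5: x=[2.4298 8.3204] v=[-0.3438 -0.6562]

Answer: 2.4298 8.3204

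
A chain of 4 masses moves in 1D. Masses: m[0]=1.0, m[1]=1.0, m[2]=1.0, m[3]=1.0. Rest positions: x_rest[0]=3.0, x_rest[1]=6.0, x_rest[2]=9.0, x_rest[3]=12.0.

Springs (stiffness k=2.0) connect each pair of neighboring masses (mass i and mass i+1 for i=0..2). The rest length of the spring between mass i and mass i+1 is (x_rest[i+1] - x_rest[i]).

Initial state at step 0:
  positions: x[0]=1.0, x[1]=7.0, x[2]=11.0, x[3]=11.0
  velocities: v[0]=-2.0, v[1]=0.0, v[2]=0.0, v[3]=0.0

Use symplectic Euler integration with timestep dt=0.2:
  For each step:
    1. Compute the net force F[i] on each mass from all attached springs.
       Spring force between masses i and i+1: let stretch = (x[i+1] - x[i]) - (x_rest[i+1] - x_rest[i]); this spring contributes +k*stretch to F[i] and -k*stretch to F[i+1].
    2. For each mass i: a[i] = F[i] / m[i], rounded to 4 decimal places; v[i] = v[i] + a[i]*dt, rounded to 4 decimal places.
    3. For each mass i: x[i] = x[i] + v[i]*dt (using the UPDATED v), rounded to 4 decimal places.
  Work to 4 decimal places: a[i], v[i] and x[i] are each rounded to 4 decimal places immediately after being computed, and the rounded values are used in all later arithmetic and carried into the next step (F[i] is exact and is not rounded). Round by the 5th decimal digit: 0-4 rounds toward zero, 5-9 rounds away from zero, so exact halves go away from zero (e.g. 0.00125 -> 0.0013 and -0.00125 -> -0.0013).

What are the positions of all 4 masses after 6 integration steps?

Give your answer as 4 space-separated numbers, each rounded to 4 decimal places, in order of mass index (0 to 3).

Answer: 2.5936 4.1302 7.3573 13.5191

Derivation:
Step 0: x=[1.0000 7.0000 11.0000 11.0000] v=[-2.0000 0.0000 0.0000 0.0000]
Step 1: x=[0.8400 6.8400 10.6800 11.2400] v=[-0.8000 -0.8000 -1.6000 1.2000]
Step 2: x=[0.9200 6.5072 10.0976 11.6752] v=[0.4000 -1.6640 -2.9120 2.1760]
Step 3: x=[1.2070 6.0147 9.3542 12.2242] v=[1.4349 -2.4627 -3.7171 2.7450]
Step 4: x=[1.6386 5.4047 8.5732 12.7836] v=[2.1580 -3.0500 -3.9049 2.7970]
Step 5: x=[2.1315 4.7469 7.8756 13.2462] v=[2.4644 -3.2890 -3.4881 2.3128]
Step 6: x=[2.5936 4.1302 7.3573 13.5191] v=[2.3106 -3.0837 -2.5913 1.3646]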